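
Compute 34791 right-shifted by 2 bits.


0b1000011111100111 >> 2 = 0b10000111111001 = 8697

8697


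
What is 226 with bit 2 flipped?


226 ^ (1 << 2) = 226 ^ 4 = 230

230


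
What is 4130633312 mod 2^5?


4130633312 & 31 = 0

0


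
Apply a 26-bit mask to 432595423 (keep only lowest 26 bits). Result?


432595423 & 67108863 = 29942239

29942239


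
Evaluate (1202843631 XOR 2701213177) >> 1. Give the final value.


Step 1: 1202843631 ^ 2701213177 = 3870347798
Step 2: 3870347798 >> 1 = 1935173899

1935173899


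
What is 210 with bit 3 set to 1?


210 | (1 << 3) = 210 | 8 = 218

218


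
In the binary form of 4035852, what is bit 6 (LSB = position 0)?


0b1111011001010100001100, position 6 = 0

0


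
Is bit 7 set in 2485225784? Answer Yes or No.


0b10010100001000011000100100111000, bit 7 = 0. No

No


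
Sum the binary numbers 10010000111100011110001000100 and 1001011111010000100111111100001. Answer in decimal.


10010000111100011110001000100 + 1001011111010000100111111100001 = 1011110000001101000110000100101 = 1577487397

1577487397


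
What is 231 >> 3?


0b11100111 >> 3 = 0b11100 = 28

28


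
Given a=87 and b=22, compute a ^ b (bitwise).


87 ^ 22 = 65

65


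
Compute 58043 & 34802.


0b1110001010111011 & 0b1000011111110010 = 0b1000001010110010 = 33458

33458


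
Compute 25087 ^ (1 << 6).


25087 ^ (1 << 6) = 25087 ^ 64 = 25023

25023


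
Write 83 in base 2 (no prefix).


83 = 1010011 in binary

1010011


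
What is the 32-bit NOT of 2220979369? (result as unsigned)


~0b10000100011000010111010010101001 = 0b1111011100111101000101101010110 = 2073987926 (32-bit unsigned)

2073987926


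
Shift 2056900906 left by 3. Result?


0b1111010100110011101000100101010 << 3 = 0b1111010100110011101000100101010000 = 16455207248

16455207248


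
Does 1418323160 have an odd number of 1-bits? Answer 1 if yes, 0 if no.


0b1010100100010011110010011011000 has 14 ones => parity 0

0


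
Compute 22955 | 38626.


0b101100110101011 | 0b1001011011100010 = 0b1101111111101011 = 57323

57323


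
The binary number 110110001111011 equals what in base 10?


110110001111011 in decimal = 27771

27771


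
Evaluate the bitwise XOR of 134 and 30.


0b10000110 ^ 0b11110 = 0b10011000 = 152

152


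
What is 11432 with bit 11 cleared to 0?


11432 & ~(1 << 11) = 9384

9384


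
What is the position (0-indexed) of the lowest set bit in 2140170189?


0b1111111100100000110011111001101. Lowest set bit at position 0

0


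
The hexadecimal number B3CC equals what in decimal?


B3CC hex = 46028 decimal

46028


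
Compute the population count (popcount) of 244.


0b11110100 has 5 set bits

5


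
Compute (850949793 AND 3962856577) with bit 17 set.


Step 1: 850949793 & 3962856577 = 540042369
Step 2: 540042369 | (1 << 17) = 540042369 | 131072 = 540173441

540173441


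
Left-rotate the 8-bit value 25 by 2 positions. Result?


Rotate 0b11001 left by 2 (8-bit) = 0b1100100 = 100

100


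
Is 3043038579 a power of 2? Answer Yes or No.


0b10110101011000010001010101110011. Multiple bits set => No

No


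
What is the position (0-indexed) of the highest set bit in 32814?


0b1000000000101110. Highest set bit at position 15

15


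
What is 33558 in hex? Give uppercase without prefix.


33558 = 8316 hex

8316


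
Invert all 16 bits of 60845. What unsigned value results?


60845 ^ 65535 = 4690

4690


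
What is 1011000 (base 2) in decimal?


1011000 in decimal = 88

88


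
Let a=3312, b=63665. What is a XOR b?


3312 ^ 63665 = 62529

62529


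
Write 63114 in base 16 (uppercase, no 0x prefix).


63114 = F68A hex

F68A


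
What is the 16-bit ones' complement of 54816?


54816 ^ 65535 = 10719

10719


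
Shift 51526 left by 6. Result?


0b1100100101000110 << 6 = 0b1100100101000110000000 = 3297664

3297664


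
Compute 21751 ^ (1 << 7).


21751 ^ (1 << 7) = 21751 ^ 128 = 21623

21623


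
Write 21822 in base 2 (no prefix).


21822 = 101010100111110 in binary

101010100111110


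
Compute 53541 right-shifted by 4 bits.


0b1101000100100101 >> 4 = 0b110100010010 = 3346

3346


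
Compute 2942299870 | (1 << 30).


2942299870 | (1 << 30) = 2942299870 | 1073741824 = 4016041694

4016041694


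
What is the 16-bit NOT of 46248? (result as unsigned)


~0b1011010010101000 = 0b100101101010111 = 19287 (16-bit unsigned)

19287


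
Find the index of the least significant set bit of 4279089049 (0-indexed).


0b11111111000011011011011110011001. Lowest set bit at position 0

0


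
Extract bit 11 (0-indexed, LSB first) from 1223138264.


0b1001000111001111001101111011000, position 11 = 1

1


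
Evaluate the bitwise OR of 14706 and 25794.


0b11100101110010 | 0b110010011000010 = 0b111110111110010 = 32242

32242


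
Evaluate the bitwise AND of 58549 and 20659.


0b1110010010110101 & 0b101000010110011 = 0b100000010110001 = 16561

16561


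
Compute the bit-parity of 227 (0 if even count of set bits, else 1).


0b11100011 has 5 ones => parity 1

1


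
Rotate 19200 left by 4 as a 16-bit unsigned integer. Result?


Rotate 0b100101100000000 left by 4 (16-bit) = 0b1011000000000100 = 45060

45060


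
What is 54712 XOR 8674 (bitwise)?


0b1101010110111000 ^ 0b10000111100010 = 0b1111010001011010 = 62554

62554


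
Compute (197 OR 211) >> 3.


Step 1: 197 | 211 = 215
Step 2: 215 >> 3 = 26

26


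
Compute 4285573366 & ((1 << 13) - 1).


4285573366 & 8191 = 2294

2294


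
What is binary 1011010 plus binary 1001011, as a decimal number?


1011010 + 1001011 = 10100101 = 165

165


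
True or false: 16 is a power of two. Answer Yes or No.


0b10000. Only one bit set => Yes

Yes


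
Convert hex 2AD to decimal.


2AD hex = 685 decimal

685


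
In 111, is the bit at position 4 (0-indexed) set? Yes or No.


0b1101111, bit 4 = 0. No

No


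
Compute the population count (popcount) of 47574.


0b1011100111010110 has 10 set bits

10


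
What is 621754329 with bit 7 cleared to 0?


621754329 & ~(1 << 7) = 621754201

621754201


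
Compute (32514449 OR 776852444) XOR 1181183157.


Step 1: 32514449 | 776852444 = 805172189
Step 2: 805172189 ^ 1181183157 = 1771741032

1771741032


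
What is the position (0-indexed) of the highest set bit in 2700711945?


0b10100000111110011001100000001001. Highest set bit at position 31

31


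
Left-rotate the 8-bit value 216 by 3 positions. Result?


Rotate 0b11011000 left by 3 (8-bit) = 0b11000110 = 198

198


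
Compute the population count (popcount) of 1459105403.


0b1010110111110000010111001111011 has 19 set bits

19


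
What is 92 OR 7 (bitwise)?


0b1011100 | 0b111 = 0b1011111 = 95

95


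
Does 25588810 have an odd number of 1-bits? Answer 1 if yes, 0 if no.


0b1100001100111010001001010 has 11 ones => parity 1

1


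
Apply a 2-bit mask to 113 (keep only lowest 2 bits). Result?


113 & 3 = 1

1


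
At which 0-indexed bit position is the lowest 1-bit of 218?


0b11011010. Lowest set bit at position 1

1


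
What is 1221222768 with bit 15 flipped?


1221222768 ^ (1 << 15) = 1221222768 ^ 32768 = 1221255536

1221255536


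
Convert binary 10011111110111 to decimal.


10011111110111 in decimal = 10231

10231


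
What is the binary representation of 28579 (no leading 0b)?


28579 = 110111110100011 in binary

110111110100011


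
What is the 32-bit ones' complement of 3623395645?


3623395645 ^ 4294967295 = 671571650

671571650


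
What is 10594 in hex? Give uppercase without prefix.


10594 = 2962 hex

2962


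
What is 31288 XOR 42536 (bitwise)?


0b111101000111000 ^ 0b1010011000101000 = 0b1101110000010000 = 56336

56336


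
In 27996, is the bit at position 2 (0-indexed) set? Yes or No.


0b110110101011100, bit 2 = 1. Yes

Yes


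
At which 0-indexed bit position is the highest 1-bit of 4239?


0b1000010001111. Highest set bit at position 12

12


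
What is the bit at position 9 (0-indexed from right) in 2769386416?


0b10100101000100010111101110110000, position 9 = 1

1


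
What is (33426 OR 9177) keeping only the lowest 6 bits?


Step 1: 33426 | 9177 = 41947
Step 2: 41947 & 63 = 27

27


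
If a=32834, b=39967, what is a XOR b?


32834 ^ 39967 = 7261

7261


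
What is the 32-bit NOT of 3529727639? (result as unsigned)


~0b11010010011000110101111010010111 = 0b101101100111001010000101101000 = 765239656 (32-bit unsigned)

765239656


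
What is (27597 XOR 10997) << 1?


Step 1: 27597 ^ 10997 = 16696
Step 2: 16696 << 1 = 33392

33392


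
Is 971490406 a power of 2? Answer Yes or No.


0b111001111001111100010001100110. Multiple bits set => No

No


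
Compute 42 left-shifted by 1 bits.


0b101010 << 1 = 0b1010100 = 84

84


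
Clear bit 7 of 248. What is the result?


248 & ~(1 << 7) = 120

120


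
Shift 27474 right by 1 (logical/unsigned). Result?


0b110101101010010 >> 1 = 0b11010110101001 = 13737

13737


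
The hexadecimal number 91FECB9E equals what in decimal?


91FECB9E hex = 2449394590 decimal

2449394590


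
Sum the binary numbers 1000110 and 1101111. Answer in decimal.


1000110 + 1101111 = 10110101 = 181

181


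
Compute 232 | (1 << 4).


232 | (1 << 4) = 232 | 16 = 248

248


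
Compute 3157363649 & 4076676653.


0b10111100001100011000101111000001 & 0b11110010111111010010011000101101 = 0b10110000001100010000001000000001 = 2956001793

2956001793


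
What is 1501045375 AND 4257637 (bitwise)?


0b1011001011110000010001001111111 & 0b10000001111011101100101 = 0b10000000010001001100101 = 4203109

4203109


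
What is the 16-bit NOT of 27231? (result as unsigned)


~0b110101001011111 = 0b1001010110100000 = 38304 (16-bit unsigned)

38304


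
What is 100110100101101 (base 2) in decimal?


100110100101101 in decimal = 19757

19757


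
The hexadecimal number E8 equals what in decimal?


E8 hex = 232 decimal

232


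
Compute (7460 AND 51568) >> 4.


Step 1: 7460 & 51568 = 2336
Step 2: 2336 >> 4 = 146

146


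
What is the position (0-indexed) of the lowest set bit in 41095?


0b1010000010000111. Lowest set bit at position 0

0


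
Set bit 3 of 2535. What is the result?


2535 | (1 << 3) = 2535 | 8 = 2543

2543


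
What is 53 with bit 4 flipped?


53 ^ (1 << 4) = 53 ^ 16 = 37

37


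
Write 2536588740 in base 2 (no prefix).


2536588740 = 10010111001100010100010111000100 in binary

10010111001100010100010111000100


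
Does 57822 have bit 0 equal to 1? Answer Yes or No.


0b1110000111011110, bit 0 = 0. No

No


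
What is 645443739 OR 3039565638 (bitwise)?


0b100110011110001011000010011011 | 0b10110101001011000001011101000110 = 0b10110111011111001011011111011111 = 3078404063

3078404063


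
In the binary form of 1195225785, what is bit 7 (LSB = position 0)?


0b1000111001111011011001010111001, position 7 = 1

1


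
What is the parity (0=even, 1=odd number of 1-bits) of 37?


0b100101 has 3 ones => parity 1

1


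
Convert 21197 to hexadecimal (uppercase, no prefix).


21197 = 52CD hex

52CD


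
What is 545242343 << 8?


0b100000011111111011110011100111 << 8 = 0b10000001111111101111001110011100000000 = 139582039808

139582039808


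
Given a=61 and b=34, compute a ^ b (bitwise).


61 ^ 34 = 31

31


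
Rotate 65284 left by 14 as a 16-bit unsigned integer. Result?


Rotate 0b1111111100000100 left by 14 (16-bit) = 0b11111111000001 = 16321

16321


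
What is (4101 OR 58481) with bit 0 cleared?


Step 1: 4101 | 58481 = 62581
Step 2: 62581 & ~(1 << 0) = 62580

62580


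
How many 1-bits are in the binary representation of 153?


0b10011001 has 4 set bits

4


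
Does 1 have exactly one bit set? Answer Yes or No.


0b1. Only one bit set => Yes

Yes


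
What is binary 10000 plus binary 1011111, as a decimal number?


10000 + 1011111 = 1101111 = 111

111


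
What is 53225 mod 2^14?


53225 & 16383 = 4073

4073


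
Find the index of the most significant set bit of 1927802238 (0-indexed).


0b1110010111001111110110101111110. Highest set bit at position 30

30


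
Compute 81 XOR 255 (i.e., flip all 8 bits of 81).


81 ^ 255 = 174

174


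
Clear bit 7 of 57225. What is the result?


57225 & ~(1 << 7) = 57097

57097


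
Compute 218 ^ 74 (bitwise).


0b11011010 ^ 0b1001010 = 0b10010000 = 144

144


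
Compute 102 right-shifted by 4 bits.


0b1100110 >> 4 = 0b110 = 6

6


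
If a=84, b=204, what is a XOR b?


84 ^ 204 = 152

152


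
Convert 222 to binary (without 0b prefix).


222 = 11011110 in binary

11011110


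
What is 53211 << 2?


0b1100111111011011 << 2 = 0b110011111101101100 = 212844

212844


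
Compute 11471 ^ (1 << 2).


11471 ^ (1 << 2) = 11471 ^ 4 = 11467

11467


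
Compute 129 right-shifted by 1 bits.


0b10000001 >> 1 = 0b1000000 = 64

64


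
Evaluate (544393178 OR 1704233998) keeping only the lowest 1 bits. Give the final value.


Step 1: 544393178 | 1704233998 = 1710673886
Step 2: 1710673886 & 1 = 0

0


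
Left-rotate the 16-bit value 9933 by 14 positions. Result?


Rotate 0b10011011001101 left by 14 (16-bit) = 0b100100110110011 = 18867

18867


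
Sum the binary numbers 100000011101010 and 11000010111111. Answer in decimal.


100000011101010 + 11000010111111 = 111000110101001 = 29097

29097


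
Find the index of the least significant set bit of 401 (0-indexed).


0b110010001. Lowest set bit at position 0

0


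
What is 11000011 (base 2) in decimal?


11000011 in decimal = 195

195


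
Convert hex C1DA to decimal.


C1DA hex = 49626 decimal

49626


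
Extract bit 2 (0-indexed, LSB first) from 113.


0b1110001, position 2 = 0

0


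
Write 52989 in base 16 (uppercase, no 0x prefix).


52989 = CEFD hex

CEFD


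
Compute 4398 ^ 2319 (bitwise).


0b1000100101110 ^ 0b100100001111 = 0b1100000100001 = 6177

6177


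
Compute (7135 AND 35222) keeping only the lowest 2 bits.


Step 1: 7135 & 35222 = 2454
Step 2: 2454 & 3 = 2

2


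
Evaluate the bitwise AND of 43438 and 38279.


0b1010100110101110 & 0b1001010110000111 = 0b1000000110000110 = 33158

33158


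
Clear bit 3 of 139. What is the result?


139 & ~(1 << 3) = 131

131


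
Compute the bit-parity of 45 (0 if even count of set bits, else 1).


0b101101 has 4 ones => parity 0

0


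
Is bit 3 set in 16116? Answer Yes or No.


0b11111011110100, bit 3 = 0. No

No


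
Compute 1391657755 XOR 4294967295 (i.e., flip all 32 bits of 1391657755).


1391657755 ^ 4294967295 = 2903309540

2903309540


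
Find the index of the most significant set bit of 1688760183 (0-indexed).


0b1100100101010000110111101110111. Highest set bit at position 30

30


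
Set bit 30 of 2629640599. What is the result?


2629640599 | (1 << 30) = 2629640599 | 1073741824 = 3703382423

3703382423


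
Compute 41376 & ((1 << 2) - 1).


41376 & 3 = 0

0


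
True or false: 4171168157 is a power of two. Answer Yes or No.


0b11111000100111101111100110011101. Multiple bits set => No

No


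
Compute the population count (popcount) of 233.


0b11101001 has 5 set bits

5


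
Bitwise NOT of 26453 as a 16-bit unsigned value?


~0b110011101010101 = 0b1001100010101010 = 39082 (16-bit unsigned)

39082


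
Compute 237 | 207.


0b11101101 | 0b11001111 = 0b11101111 = 239

239


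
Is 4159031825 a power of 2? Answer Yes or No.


0b11110111111001011100101000010001. Multiple bits set => No

No


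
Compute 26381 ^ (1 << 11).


26381 ^ (1 << 11) = 26381 ^ 2048 = 28429

28429


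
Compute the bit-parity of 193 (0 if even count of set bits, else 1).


0b11000001 has 3 ones => parity 1

1


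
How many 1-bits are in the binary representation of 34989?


0b1000100010101101 has 7 set bits

7


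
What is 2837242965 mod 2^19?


2837242965 & 524287 = 320597

320597


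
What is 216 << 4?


0b11011000 << 4 = 0b110110000000 = 3456

3456


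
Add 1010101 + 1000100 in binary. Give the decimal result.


1010101 + 1000100 = 10011001 = 153

153


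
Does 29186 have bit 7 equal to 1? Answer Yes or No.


0b111001000000010, bit 7 = 0. No

No


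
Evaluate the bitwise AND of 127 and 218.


0b1111111 & 0b11011010 = 0b1011010 = 90

90


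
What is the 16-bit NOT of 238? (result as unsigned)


~0b11101110 = 0b1111111100010001 = 65297 (16-bit unsigned)

65297


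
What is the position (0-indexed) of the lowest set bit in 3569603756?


0b11010100110000111101010010101100. Lowest set bit at position 2

2


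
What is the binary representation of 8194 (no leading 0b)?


8194 = 10000000000010 in binary

10000000000010


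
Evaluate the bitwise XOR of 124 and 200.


0b1111100 ^ 0b11001000 = 0b10110100 = 180

180


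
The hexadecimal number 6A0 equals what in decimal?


6A0 hex = 1696 decimal

1696


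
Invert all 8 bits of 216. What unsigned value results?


216 ^ 255 = 39

39


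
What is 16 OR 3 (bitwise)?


0b10000 | 0b11 = 0b10011 = 19

19


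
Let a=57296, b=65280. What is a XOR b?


57296 ^ 65280 = 8400

8400


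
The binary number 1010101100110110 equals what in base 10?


1010101100110110 in decimal = 43830

43830


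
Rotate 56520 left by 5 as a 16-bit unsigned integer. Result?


Rotate 0b1101110011001000 left by 5 (16-bit) = 0b1001100100011011 = 39195

39195


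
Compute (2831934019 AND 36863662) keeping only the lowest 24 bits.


Step 1: 2831934019 & 36863662 = 156162
Step 2: 156162 & 16777215 = 156162

156162


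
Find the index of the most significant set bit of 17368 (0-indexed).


0b100001111011000. Highest set bit at position 14

14


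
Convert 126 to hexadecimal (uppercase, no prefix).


126 = 7E hex

7E


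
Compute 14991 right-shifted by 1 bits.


0b11101010001111 >> 1 = 0b1110101000111 = 7495

7495


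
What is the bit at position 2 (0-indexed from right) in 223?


0b11011111, position 2 = 1

1


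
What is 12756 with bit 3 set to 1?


12756 | (1 << 3) = 12756 | 8 = 12764

12764


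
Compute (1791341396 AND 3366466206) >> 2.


Step 1: 1791341396 & 3366466206 = 1216360980
Step 2: 1216360980 >> 2 = 304090245

304090245


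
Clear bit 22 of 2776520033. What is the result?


2776520033 & ~(1 << 22) = 2772325729

2772325729


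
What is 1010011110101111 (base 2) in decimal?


1010011110101111 in decimal = 42927

42927


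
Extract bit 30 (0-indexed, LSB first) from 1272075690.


0b1001011110100100101010110101010, position 30 = 1

1


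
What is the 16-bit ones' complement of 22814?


22814 ^ 65535 = 42721

42721


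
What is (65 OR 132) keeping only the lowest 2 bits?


Step 1: 65 | 132 = 197
Step 2: 197 & 3 = 1

1


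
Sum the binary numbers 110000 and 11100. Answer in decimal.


110000 + 11100 = 1001100 = 76

76


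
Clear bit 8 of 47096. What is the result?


47096 & ~(1 << 8) = 46840

46840


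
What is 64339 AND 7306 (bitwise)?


0b1111101101010011 & 0b1110010001010 = 0b1100000000010 = 6146

6146


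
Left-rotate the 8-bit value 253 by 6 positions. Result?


Rotate 0b11111101 left by 6 (8-bit) = 0b1111111 = 127

127


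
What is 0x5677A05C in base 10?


5677A05C hex = 1450680412 decimal

1450680412


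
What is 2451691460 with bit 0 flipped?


2451691460 ^ (1 << 0) = 2451691460 ^ 1 = 2451691461

2451691461


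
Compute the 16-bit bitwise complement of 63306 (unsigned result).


~0b1111011101001010 = 0b100010110101 = 2229 (16-bit unsigned)

2229


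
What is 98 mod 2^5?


98 & 31 = 2

2


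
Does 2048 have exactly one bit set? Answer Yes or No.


0b100000000000. Only one bit set => Yes

Yes


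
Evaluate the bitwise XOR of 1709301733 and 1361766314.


0b1100101111000011101111111100101 ^ 0b1010001001010101110011110101010 = 0b110100110010110011100001001111 = 885733455

885733455


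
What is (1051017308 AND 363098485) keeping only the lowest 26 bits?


Step 1: 1051017308 & 363098485 = 346308692
Step 2: 346308692 & 67108863 = 10764372

10764372


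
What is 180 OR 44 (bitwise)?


0b10110100 | 0b101100 = 0b10111100 = 188

188


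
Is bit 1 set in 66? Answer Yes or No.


0b1000010, bit 1 = 1. Yes

Yes


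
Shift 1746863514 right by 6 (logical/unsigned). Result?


0b1101000000111110000010110011010 >> 6 = 0b1101000000111110000010110 = 27294742

27294742


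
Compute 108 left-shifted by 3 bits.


0b1101100 << 3 = 0b1101100000 = 864

864


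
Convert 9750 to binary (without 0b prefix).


9750 = 10011000010110 in binary

10011000010110


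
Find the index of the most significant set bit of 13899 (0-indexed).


0b11011001001011. Highest set bit at position 13

13


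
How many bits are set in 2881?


0b101101000001 has 5 set bits

5


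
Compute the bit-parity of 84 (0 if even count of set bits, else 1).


0b1010100 has 3 ones => parity 1

1


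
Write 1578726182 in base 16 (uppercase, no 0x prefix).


1578726182 = 5E197326 hex

5E197326


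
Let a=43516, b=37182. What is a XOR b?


43516 ^ 37182 = 14530

14530


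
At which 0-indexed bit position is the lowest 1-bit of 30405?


0b111011011000101. Lowest set bit at position 0

0


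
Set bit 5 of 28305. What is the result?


28305 | (1 << 5) = 28305 | 32 = 28337

28337


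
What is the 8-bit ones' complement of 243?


243 ^ 255 = 12

12


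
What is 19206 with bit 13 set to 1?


19206 | (1 << 13) = 19206 | 8192 = 27398

27398


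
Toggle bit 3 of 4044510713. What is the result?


4044510713 ^ (1 << 3) = 4044510713 ^ 8 = 4044510705

4044510705


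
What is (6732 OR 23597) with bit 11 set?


Step 1: 6732 | 23597 = 24173
Step 2: 24173 | (1 << 11) = 24173 | 2048 = 24173

24173


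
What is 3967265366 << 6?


0b11101100011101111010101001010110 << 6 = 0b11101100011101111010101001010110000000 = 253904983424

253904983424


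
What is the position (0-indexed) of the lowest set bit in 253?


0b11111101. Lowest set bit at position 0

0


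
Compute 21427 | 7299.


0b101001110110011 | 0b1110010000011 = 0b101111110110011 = 24499

24499


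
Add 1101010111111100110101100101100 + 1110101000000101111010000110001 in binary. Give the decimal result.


1101010111111100110101100101100 + 1110101000000101111010000110001 = 11100000000000010101111101011101 = 3758186333

3758186333


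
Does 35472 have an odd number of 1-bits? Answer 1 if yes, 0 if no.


0b1000101010010000 has 5 ones => parity 1

1


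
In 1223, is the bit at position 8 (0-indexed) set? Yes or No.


0b10011000111, bit 8 = 0. No

No


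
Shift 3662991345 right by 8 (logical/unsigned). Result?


0b11011010010101001100111111110001 >> 8 = 0b110110100101010011001111 = 14308559

14308559


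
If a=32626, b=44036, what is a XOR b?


32626 ^ 44036 = 54134

54134


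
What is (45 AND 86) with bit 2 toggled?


Step 1: 45 & 86 = 4
Step 2: 4 ^ (1 << 2) = 4 ^ 4 = 0

0


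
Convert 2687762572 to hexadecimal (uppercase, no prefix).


2687762572 = A034008C hex

A034008C


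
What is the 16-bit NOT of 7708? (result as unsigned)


~0b1111000011100 = 0b1110000111100011 = 57827 (16-bit unsigned)

57827


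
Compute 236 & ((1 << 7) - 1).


236 & 127 = 108

108


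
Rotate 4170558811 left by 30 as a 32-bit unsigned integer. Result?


Rotate 0b11111000100101011010110101011011 left by 30 (32-bit) = 0b11111110001001010110101101010110 = 4263865174

4263865174


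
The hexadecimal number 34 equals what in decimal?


34 hex = 52 decimal

52


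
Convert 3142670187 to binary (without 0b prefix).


3142670187 = 10111011010100010101011101101011 in binary

10111011010100010101011101101011


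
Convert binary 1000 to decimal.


1000 in decimal = 8

8


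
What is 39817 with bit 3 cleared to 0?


39817 & ~(1 << 3) = 39809

39809


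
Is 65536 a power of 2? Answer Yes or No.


0b10000000000000000. Only one bit set => Yes

Yes


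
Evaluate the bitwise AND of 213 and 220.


0b11010101 & 0b11011100 = 0b11010100 = 212

212


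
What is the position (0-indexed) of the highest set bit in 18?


0b10010. Highest set bit at position 4

4


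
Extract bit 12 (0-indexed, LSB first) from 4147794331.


0b11110111001110100101000110011011, position 12 = 1

1


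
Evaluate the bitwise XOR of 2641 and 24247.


0b101001010001 ^ 0b101111010110111 = 0b101010011100110 = 21734

21734


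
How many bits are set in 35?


0b100011 has 3 set bits

3


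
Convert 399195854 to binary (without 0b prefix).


399195854 = 10111110010110011111011001110 in binary

10111110010110011111011001110


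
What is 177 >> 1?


0b10110001 >> 1 = 0b1011000 = 88

88


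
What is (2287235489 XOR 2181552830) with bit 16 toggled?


Step 1: 2287235489 ^ 2181552830 = 173255455
Step 2: 173255455 ^ (1 << 16) = 173255455 ^ 65536 = 173189919

173189919


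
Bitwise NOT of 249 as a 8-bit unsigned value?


~0b11111001 = 0b110 = 6 (8-bit unsigned)

6


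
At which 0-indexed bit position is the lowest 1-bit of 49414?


0b1100000100000110. Lowest set bit at position 1

1


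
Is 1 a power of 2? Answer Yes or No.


0b1. Only one bit set => Yes

Yes


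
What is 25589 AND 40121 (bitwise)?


0b110001111110101 & 0b1001110010111001 = 0b10110001 = 177

177


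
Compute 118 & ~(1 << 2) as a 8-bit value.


118 & ~(1 << 2) = 114

114


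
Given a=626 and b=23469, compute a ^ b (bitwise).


626 ^ 23469 = 23007

23007


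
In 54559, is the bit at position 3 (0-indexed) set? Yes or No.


0b1101010100011111, bit 3 = 1. Yes

Yes


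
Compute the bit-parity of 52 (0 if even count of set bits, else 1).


0b110100 has 3 ones => parity 1

1


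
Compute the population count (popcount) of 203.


0b11001011 has 5 set bits

5


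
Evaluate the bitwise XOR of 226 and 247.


0b11100010 ^ 0b11110111 = 0b10101 = 21

21


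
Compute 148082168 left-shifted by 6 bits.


0b1000110100111000110111111000 << 6 = 0b1000110100111000110111111000000000 = 9477258752

9477258752


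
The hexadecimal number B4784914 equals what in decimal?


B4784914 hex = 3027781908 decimal

3027781908


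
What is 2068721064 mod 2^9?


2068721064 & 511 = 424

424


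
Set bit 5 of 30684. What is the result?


30684 | (1 << 5) = 30684 | 32 = 30716

30716


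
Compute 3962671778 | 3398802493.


0b11101100001100011001001010100010 | 0b11001010100101011001110000111101 = 0b11101110101101011001111010111111 = 4004880063

4004880063


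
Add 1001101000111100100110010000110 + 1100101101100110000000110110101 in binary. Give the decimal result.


1001101000111100100110010000110 + 1100101101100110000000110110101 = 10110010110100010100111000111011 = 3000061499

3000061499


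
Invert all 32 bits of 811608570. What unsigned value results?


811608570 ^ 4294967295 = 3483358725

3483358725


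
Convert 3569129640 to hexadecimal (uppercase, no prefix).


3569129640 = D4BC98A8 hex

D4BC98A8


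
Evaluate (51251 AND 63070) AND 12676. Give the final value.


Step 1: 51251 & 63070 = 49170
Step 2: 49170 & 12676 = 0

0


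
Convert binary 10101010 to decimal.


10101010 in decimal = 170

170


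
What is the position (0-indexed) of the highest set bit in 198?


0b11000110. Highest set bit at position 7

7


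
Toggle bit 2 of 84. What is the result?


84 ^ (1 << 2) = 84 ^ 4 = 80

80


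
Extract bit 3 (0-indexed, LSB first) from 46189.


0b1011010001101101, position 3 = 1

1


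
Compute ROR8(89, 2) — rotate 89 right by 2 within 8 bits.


Rotate 0b1011001 right by 2 (8-bit) = 0b1010110 = 86

86


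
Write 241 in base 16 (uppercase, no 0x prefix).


241 = F1 hex

F1


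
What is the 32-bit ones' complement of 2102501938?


2102501938 ^ 4294967295 = 2192465357

2192465357


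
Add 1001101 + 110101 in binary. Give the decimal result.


1001101 + 110101 = 10000010 = 130

130


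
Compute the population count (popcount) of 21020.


0b101001000011100 has 6 set bits

6


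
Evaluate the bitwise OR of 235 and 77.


0b11101011 | 0b1001101 = 0b11101111 = 239

239


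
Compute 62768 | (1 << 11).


62768 | (1 << 11) = 62768 | 2048 = 64816

64816


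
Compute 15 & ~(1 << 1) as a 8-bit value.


15 & ~(1 << 1) = 13

13


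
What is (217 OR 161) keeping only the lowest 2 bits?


Step 1: 217 | 161 = 249
Step 2: 249 & 3 = 1

1


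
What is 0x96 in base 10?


96 hex = 150 decimal

150


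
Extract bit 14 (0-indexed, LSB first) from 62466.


0b1111010000000010, position 14 = 1

1


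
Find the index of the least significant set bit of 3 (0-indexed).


0b11. Lowest set bit at position 0

0


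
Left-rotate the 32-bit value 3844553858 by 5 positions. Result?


Rotate 0b11100101001001110011110010000010 left by 5 (32-bit) = 0b10100100111001111001000001011100 = 2766639196

2766639196


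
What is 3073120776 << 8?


0b10110111001011000001101000001000 << 8 = 0b1011011100101100000110100000100000000000 = 786718918656

786718918656


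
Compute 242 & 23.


0b11110010 & 0b10111 = 0b10010 = 18

18


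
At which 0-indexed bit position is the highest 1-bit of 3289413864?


0b11000100000100000111100011101000. Highest set bit at position 31

31


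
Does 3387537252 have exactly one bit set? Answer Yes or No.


0b11001001111010011011011101100100. Multiple bits set => No

No


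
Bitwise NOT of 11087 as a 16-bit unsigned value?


~0b10101101001111 = 0b1101010010110000 = 54448 (16-bit unsigned)

54448


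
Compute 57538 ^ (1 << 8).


57538 ^ (1 << 8) = 57538 ^ 256 = 57794

57794


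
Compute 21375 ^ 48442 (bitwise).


0b101001101111111 ^ 0b1011110100111010 = 0b1110111001000101 = 60997

60997


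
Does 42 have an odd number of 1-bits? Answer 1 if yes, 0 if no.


0b101010 has 3 ones => parity 1

1


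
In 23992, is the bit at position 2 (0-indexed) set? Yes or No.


0b101110110111000, bit 2 = 0. No

No


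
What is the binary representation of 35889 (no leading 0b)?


35889 = 1000110000110001 in binary

1000110000110001


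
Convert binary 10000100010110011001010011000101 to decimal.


10000100010110011001010011000101 in decimal = 2220463301

2220463301


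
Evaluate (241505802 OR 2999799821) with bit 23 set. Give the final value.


Step 1: 241505802 | 2999799821 = 3203225103
Step 2: 3203225103 | (1 << 23) = 3203225103 | 8388608 = 3203225103

3203225103


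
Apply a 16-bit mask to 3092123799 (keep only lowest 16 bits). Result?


3092123799 & 65535 = 4247

4247


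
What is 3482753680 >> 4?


0b11001111100101101001101010010000 >> 4 = 0b1100111110010110100110101001 = 217672105

217672105


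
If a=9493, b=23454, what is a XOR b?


9493 ^ 23454 = 32395

32395


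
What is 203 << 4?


0b11001011 << 4 = 0b110010110000 = 3248

3248


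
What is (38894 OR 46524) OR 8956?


Step 1: 38894 | 46524 = 47102
Step 2: 47102 | 8956 = 47102

47102


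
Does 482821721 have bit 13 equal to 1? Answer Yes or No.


0b11100110001110100011001011001, bit 13 = 0. No

No


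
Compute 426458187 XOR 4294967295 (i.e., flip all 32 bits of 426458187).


426458187 ^ 4294967295 = 3868509108

3868509108


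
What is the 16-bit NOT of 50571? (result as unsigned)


~0b1100010110001011 = 0b11101001110100 = 14964 (16-bit unsigned)

14964


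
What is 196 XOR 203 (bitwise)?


0b11000100 ^ 0b11001011 = 0b1111 = 15

15


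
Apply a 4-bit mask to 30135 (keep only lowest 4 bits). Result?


30135 & 15 = 7

7


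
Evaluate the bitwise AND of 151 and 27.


0b10010111 & 0b11011 = 0b10011 = 19

19


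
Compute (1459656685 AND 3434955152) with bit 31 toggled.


Step 1: 1459656685 & 3434955152 = 1140851072
Step 2: 1140851072 ^ (1 << 31) = 1140851072 ^ 2147483648 = 3288334720

3288334720


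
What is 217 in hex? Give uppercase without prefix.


217 = D9 hex

D9


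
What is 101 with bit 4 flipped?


101 ^ (1 << 4) = 101 ^ 16 = 117

117


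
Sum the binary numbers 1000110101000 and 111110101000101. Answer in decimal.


1000110101000 + 111110101000101 = 1000111011101101 = 36589

36589


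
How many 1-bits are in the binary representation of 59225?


0b1110011101011001 has 10 set bits

10


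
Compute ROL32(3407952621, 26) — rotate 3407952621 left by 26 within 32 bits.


Rotate 0b11001011001000010011101011101101 left by 26 (32-bit) = 0b10110111001011001000010011101011 = 3073148139

3073148139


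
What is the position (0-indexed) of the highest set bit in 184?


0b10111000. Highest set bit at position 7

7


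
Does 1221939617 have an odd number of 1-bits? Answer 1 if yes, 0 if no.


0b1001000110101010101000110100001 has 13 ones => parity 1

1


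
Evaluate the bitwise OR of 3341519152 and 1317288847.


0b11000111001010111000100100110000 | 0b1001110100001000011101110001111 = 0b11001111101011111011101110111111 = 3484400575

3484400575


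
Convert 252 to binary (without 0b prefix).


252 = 11111100 in binary

11111100


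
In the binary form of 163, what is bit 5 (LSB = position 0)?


0b10100011, position 5 = 1

1


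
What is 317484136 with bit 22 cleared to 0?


317484136 & ~(1 << 22) = 313289832

313289832


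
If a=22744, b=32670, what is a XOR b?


22744 ^ 32670 = 10054

10054


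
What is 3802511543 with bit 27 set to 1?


3802511543 | (1 << 27) = 3802511543 | 134217728 = 3936729271

3936729271


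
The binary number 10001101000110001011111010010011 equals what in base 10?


10001101000110001011111010010011 in decimal = 2367209107

2367209107


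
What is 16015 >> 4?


0b11111010001111 >> 4 = 0b1111101000 = 1000

1000


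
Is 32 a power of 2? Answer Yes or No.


0b100000. Only one bit set => Yes

Yes


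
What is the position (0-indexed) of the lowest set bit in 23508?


0b101101111010100. Lowest set bit at position 2

2


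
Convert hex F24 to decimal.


F24 hex = 3876 decimal

3876


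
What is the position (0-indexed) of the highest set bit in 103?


0b1100111. Highest set bit at position 6

6


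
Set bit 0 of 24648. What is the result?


24648 | (1 << 0) = 24648 | 1 = 24649

24649


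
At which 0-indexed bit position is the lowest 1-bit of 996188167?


0b111011011000001010000000000111. Lowest set bit at position 0

0


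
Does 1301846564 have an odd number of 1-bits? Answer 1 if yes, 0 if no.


0b1001101100110001001101000100100 has 13 ones => parity 1

1


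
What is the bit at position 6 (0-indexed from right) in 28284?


0b110111001111100, position 6 = 1

1


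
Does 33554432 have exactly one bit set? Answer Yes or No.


0b10000000000000000000000000. Only one bit set => Yes

Yes


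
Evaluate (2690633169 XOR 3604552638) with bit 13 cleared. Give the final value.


Step 1: 2690633169 ^ 3604552638 = 1988548207
Step 2: 1988548207 & ~(1 << 13) = 1988548207

1988548207


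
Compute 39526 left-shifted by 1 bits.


0b1001101001100110 << 1 = 0b10011010011001100 = 79052

79052


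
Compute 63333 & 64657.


0b1111011101100101 & 0b1111110010010001 = 0b1111010000000001 = 62465

62465


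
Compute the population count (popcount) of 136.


0b10001000 has 2 set bits

2


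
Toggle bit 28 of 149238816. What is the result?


149238816 ^ (1 << 28) = 149238816 ^ 268435456 = 417674272

417674272


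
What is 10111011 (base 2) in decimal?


10111011 in decimal = 187

187


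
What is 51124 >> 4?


0b1100011110110100 >> 4 = 0b110001111011 = 3195

3195


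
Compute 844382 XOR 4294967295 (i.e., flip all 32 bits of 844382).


844382 ^ 4294967295 = 4294122913

4294122913


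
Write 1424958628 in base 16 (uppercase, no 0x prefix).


1424958628 = 54EF24A4 hex

54EF24A4


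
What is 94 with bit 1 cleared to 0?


94 & ~(1 << 1) = 92

92


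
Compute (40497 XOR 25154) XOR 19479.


Step 1: 40497 ^ 25154 = 64627
Step 2: 64627 ^ 19479 = 45156

45156


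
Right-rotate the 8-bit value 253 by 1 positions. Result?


Rotate 0b11111101 right by 1 (8-bit) = 0b11111110 = 254

254


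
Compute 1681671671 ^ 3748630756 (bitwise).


0b1100100001111000100010111110111 ^ 0b11011111011011111001000011100100 = 0b10111011010100111101010100010011 = 3142833427

3142833427


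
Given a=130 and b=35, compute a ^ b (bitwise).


130 ^ 35 = 161

161


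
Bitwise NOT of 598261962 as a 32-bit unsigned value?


~0b100011101010001100000011001010 = 0b11011100010101110011111100110101 = 3696705333 (32-bit unsigned)

3696705333


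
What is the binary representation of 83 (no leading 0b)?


83 = 1010011 in binary

1010011


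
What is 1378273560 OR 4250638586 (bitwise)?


0b1010010001001101100100100011000 | 0b11111101010110111001100011111010 = 0b11111111011111111101100111111010 = 4286568954

4286568954


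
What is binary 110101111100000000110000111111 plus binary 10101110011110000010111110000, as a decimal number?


110101111100000000110000111111 + 10101110011110000010111110000 = 1001011101111110001001000101111 = 1270813231

1270813231


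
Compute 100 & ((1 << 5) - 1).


100 & 31 = 4

4


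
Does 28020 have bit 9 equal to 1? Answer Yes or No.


0b110110101110100, bit 9 = 0. No

No


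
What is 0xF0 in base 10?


F0 hex = 240 decimal

240


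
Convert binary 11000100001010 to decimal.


11000100001010 in decimal = 12554

12554


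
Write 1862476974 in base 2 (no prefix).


1862476974 = 1101111000000110010010010101110 in binary

1101111000000110010010010101110


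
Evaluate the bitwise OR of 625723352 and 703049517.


0b100101010010111100011111011000 | 0b101001111001111010111100101101 = 0b101101111011111110111111111101 = 770699261

770699261


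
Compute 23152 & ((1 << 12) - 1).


23152 & 4095 = 2672

2672


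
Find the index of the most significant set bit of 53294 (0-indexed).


0b1101000000101110. Highest set bit at position 15

15


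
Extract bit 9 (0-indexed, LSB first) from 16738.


0b100000101100010, position 9 = 0

0


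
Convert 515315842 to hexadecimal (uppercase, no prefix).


515315842 = 1EB71882 hex

1EB71882


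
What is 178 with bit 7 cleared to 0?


178 & ~(1 << 7) = 50

50


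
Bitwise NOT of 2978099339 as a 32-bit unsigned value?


~0b10110001100000100011000010001011 = 0b1001110011111011100111101110100 = 1316867956 (32-bit unsigned)

1316867956
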